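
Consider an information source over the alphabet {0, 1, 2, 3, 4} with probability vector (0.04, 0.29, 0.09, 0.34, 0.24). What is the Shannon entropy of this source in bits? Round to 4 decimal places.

2.0396 bits

H = −Σ pᵢ log₂ pᵢ.
−0.04·log₂(0.04) = 0.1858
−0.29·log₂(0.29) = 0.5179
−0.09·log₂(0.09) = 0.3127
−0.34·log₂(0.34) = 0.5292
−0.24·log₂(0.24) = 0.4941
Sum ≈ 2.0396 → 2.0396 bits.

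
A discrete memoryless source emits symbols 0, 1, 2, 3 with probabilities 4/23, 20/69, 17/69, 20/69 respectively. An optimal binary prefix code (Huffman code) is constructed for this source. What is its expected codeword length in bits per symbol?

Repeatedly combine the two least-probable nodes; the expected code length is the sum of the merged weights.
merge 4/23 + 17/69 → 29/69
merge 20/69 + 20/69 → 40/69
merge 29/69 + 40/69 → 1
L = 29/69 + 40/69 + 1 = 2 bits/symbol.

2 bits/symbol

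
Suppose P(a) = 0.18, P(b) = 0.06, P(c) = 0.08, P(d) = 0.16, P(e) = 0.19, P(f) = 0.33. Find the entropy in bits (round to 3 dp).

2.386 bits

H = −Σ pᵢ log₂ pᵢ.
−0.18·log₂(0.18) = 0.4453
−0.06·log₂(0.06) = 0.2435
−0.08·log₂(0.08) = 0.2915
−0.16·log₂(0.16) = 0.4230
−0.19·log₂(0.19) = 0.4552
−0.33·log₂(0.33) = 0.5278
Sum ≈ 2.3864 → 2.386 bits.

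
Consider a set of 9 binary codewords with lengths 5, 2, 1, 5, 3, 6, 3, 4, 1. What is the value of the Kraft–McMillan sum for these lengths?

1.640625

With common denominator 2^6 = 64: Σ 2^(−ℓᵢ) = 2/64 + 16/64 + 32/64 + 2/64 + 8/64 + 1/64 + 8/64 + 4/64 + 32/64 = 105/64 = 1.640625.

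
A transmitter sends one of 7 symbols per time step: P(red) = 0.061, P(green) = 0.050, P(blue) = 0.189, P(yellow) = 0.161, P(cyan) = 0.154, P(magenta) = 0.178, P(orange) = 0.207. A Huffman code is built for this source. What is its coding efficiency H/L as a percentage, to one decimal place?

98.3%

Entropy H = −Σ p log₂ p ≈ 2.6700 bits.
Huffman merges: 1/20+61/1000→111/1000; 111/1000+77/500→53/200; 161/1000+89/500→339/1000; 189/1000+207/1000→99/250; 53/200+339/1000→151/250; 99/250+151/250→1. L = 543/200 ≈ 2.7150.
Efficiency = H/L = 2.6700/2.7150 = 98.3%.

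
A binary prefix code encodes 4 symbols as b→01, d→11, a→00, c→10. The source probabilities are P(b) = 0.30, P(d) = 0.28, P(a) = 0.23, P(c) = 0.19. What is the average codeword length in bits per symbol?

L̄ = Σ pᵢ·ℓᵢ = 0.30·2 + 0.28·2 + 0.23·2 + 0.19·2 = 2 bits/symbol.

2 bits/symbol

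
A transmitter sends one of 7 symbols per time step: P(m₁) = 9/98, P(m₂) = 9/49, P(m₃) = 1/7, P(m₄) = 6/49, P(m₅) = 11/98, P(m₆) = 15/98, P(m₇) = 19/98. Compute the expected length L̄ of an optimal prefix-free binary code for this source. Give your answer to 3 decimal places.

Repeatedly combine the two least-probable nodes; the expected code length is the sum of the merged weights.
merge 9/98 + 11/98 → 10/49
merge 6/49 + 1/7 → 13/49
merge 15/98 + 9/49 → 33/98
merge 19/98 + 10/49 → 39/98
merge 13/49 + 33/98 → 59/98
merge 39/98 + 59/98 → 1
L = 10/49 + 13/49 + 33/98 + 39/98 + 59/98 + 1 = 275/98 ≈ 2.806 bits/symbol.

2.806 bits/symbol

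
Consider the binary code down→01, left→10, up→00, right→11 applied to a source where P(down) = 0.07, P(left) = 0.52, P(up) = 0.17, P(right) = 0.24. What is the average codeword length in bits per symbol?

L̄ = Σ pᵢ·ℓᵢ = 0.07·2 + 0.52·2 + 0.17·2 + 0.24·2 = 2 bits/symbol.

2 bits/symbol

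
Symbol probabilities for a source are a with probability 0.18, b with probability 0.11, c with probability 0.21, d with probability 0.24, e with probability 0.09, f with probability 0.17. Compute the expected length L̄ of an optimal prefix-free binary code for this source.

2.55 bits/symbol

Repeatedly combine the two least-probable nodes; the expected code length is the sum of the merged weights.
merge 9/100 + 11/100 → 1/5
merge 17/100 + 9/50 → 7/20
merge 1/5 + 21/100 → 41/100
merge 6/25 + 7/20 → 59/100
merge 41/100 + 59/100 → 1
L = 1/5 + 7/20 + 41/100 + 59/100 + 1 = 51/20 = 2.55 bits/symbol.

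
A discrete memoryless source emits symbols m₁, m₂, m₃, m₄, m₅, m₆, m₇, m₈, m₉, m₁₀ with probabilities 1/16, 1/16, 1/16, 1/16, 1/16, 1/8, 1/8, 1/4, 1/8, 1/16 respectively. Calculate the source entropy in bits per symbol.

Each probability is a power of 1/2, so log₂(1/p) is an integer.
H = Σ p·log₂(1/p) = 1/16·4 + 1/16·4 + 1/16·4 + 1/16·4 + 1/16·4 + 1/8·3 + 1/8·3 + 1/4·2 + 1/8·3 + 1/16·4 = 3.125 bits.

3.125 bits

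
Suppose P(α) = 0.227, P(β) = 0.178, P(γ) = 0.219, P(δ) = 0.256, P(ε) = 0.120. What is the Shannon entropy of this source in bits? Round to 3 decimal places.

2.279 bits

H = −Σ pᵢ log₂ pᵢ.
−0.227·log₂(0.227) = 0.4856
−0.178·log₂(0.178) = 0.4432
−0.219·log₂(0.219) = 0.4798
−0.256·log₂(0.256) = 0.5032
−0.120·log₂(0.120) = 0.3671
Sum ≈ 2.2790 → 2.279 bits.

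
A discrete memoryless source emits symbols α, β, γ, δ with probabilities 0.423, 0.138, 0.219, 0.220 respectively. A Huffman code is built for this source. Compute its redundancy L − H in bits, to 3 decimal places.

0.054 bits

Entropy H = −Σ p log₂ p ≈ 1.8798 bits.
Huffman merges: 69/500+219/1000→357/1000; 11/50+357/1000→577/1000; 423/1000+577/1000→1. L = 967/500 ≈ 1.9340.
L − H = 1.9340 − 1.8798 = 0.054 bits.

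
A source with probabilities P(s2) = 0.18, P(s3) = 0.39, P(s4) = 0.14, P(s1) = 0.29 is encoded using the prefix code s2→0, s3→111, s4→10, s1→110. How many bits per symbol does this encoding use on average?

L̄ = Σ pᵢ·ℓᵢ = 0.18·1 + 0.39·3 + 0.14·2 + 0.29·3 = 2.5 bits/symbol.

2.5 bits/symbol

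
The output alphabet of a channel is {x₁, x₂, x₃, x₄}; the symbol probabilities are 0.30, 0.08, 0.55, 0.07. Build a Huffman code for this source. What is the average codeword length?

1.6 bits/symbol

Repeatedly combine the two least-probable nodes; the expected code length is the sum of the merged weights.
merge 7/100 + 2/25 → 3/20
merge 3/20 + 3/10 → 9/20
merge 9/20 + 11/20 → 1
L = 3/20 + 9/20 + 1 = 8/5 = 1.6 bits/symbol.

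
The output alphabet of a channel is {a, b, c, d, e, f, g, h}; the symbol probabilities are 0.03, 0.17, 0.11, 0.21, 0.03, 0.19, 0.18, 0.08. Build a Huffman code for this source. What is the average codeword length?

2.8 bits/symbol

Repeatedly combine the two least-probable nodes; the expected code length is the sum of the merged weights.
merge 3/100 + 3/100 → 3/50
merge 3/50 + 2/25 → 7/50
merge 11/100 + 7/50 → 1/4
merge 17/100 + 9/50 → 7/20
merge 19/100 + 21/100 → 2/5
merge 1/4 + 7/20 → 3/5
merge 2/5 + 3/5 → 1
L = 3/50 + 7/50 + 1/4 + 7/20 + 2/5 + 3/5 + 1 = 14/5 = 2.8 bits/symbol.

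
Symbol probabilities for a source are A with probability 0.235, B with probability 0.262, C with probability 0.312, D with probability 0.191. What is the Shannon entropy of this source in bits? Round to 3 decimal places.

H = −Σ pᵢ log₂ pᵢ.
−0.235·log₂(0.235) = 0.4910
−0.262·log₂(0.262) = 0.5063
−0.312·log₂(0.312) = 0.5243
−0.191·log₂(0.191) = 0.4562
Sum ≈ 1.9777 → 1.978 bits.

1.978 bits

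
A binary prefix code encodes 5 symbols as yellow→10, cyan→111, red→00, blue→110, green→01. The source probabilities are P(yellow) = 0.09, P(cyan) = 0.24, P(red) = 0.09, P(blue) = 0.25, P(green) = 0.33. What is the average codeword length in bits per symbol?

L̄ = Σ pᵢ·ℓᵢ = 0.09·2 + 0.24·3 + 0.09·2 + 0.25·3 + 0.33·2 = 2.49 bits/symbol.

2.49 bits/symbol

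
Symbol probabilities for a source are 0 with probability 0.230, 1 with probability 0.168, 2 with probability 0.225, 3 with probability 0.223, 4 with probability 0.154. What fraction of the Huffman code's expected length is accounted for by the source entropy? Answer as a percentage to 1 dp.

Entropy H = −Σ p log₂ p ≈ 2.3026 bits.
Huffman merges: 77/500+21/125→161/500; 223/1000+9/40→56/125; 23/100+161/500→69/125; 56/125+69/125→1. L = 1161/500 ≈ 2.3220.
Efficiency = H/L = 2.3026/2.3220 = 99.2%.

99.2%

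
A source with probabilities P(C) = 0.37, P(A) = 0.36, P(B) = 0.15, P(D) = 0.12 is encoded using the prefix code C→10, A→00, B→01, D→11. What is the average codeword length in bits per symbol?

2 bits/symbol

L̄ = Σ pᵢ·ℓᵢ = 0.37·2 + 0.36·2 + 0.15·2 + 0.12·2 = 2 bits/symbol.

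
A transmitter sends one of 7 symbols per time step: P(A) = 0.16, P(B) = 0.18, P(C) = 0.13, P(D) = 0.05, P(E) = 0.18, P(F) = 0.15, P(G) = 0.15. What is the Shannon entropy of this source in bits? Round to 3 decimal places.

H = −Σ pᵢ log₂ pᵢ.
−0.16·log₂(0.16) = 0.4230
−0.18·log₂(0.18) = 0.4453
−0.13·log₂(0.13) = 0.3826
−0.05·log₂(0.05) = 0.2161
−0.18·log₂(0.18) = 0.4453
−0.15·log₂(0.15) = 0.4105
−0.15·log₂(0.15) = 0.4105
Sum ≈ 2.7335 → 2.733 bits.

2.733 bits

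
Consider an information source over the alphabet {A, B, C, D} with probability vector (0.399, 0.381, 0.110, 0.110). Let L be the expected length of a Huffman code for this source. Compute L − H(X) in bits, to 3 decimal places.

0.061 bits

Entropy H = −Σ p log₂ p ≈ 1.7599 bits.
Huffman merges: 11/100+11/100→11/50; 11/50+381/1000→601/1000; 399/1000+601/1000→1. L = 1821/1000 ≈ 1.8210.
L − H = 1.8210 − 1.7599 = 0.061 bits.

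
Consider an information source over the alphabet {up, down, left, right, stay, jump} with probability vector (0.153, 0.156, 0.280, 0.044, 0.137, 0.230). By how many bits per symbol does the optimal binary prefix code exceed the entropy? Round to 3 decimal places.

Entropy H = −Σ p log₂ p ≈ 2.4256 bits.
Huffman merges: 11/250+137/1000→181/1000; 153/1000+39/250→309/1000; 181/1000+23/100→411/1000; 7/25+309/1000→589/1000; 411/1000+589/1000→1. L = 249/100 ≈ 2.4900.
L − H = 2.4900 − 2.4256 = 0.064 bits.

0.064 bits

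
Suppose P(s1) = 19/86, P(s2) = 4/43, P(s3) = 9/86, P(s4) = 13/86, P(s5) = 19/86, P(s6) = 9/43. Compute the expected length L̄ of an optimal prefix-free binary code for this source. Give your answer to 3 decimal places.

Repeatedly combine the two least-probable nodes; the expected code length is the sum of the merged weights.
merge 4/43 + 9/86 → 17/86
merge 13/86 + 17/86 → 15/43
merge 9/43 + 19/86 → 37/86
merge 19/86 + 15/43 → 49/86
merge 37/86 + 49/86 → 1
L = 17/86 + 15/43 + 37/86 + 49/86 + 1 = 219/86 ≈ 2.547 bits/symbol.

2.547 bits/symbol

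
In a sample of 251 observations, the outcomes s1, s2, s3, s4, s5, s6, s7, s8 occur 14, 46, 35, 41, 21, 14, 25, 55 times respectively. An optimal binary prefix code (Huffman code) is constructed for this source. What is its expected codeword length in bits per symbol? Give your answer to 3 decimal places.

Probabilities are the counts divided by 251.
Repeatedly combine the two least-probable nodes; the expected code length is the sum of the merged weights.
merge 14/251 + 14/251 → 28/251
merge 21/251 + 25/251 → 46/251
merge 28/251 + 35/251 → 63/251
merge 41/251 + 46/251 → 87/251
merge 46/251 + 55/251 → 101/251
merge 63/251 + 87/251 → 150/251
merge 101/251 + 150/251 → 1
L = 28/251 + 46/251 + 63/251 + 87/251 + 101/251 + 150/251 + 1 = 726/251 ≈ 2.892 bits/symbol.

2.892 bits/symbol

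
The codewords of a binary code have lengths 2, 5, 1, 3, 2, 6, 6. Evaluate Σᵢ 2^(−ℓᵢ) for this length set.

1.1875

With common denominator 2^6 = 64: Σ 2^(−ℓᵢ) = 16/64 + 2/64 + 32/64 + 8/64 + 16/64 + 1/64 + 1/64 = 76/64 = 1.1875.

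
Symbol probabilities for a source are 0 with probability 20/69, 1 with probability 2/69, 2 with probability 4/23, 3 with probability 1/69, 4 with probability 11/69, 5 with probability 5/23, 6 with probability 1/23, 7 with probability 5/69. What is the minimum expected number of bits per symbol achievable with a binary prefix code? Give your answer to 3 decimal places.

Repeatedly combine the two least-probable nodes; the expected code length is the sum of the merged weights.
merge 1/69 + 2/69 → 1/23
merge 1/23 + 1/23 → 2/23
merge 5/69 + 2/23 → 11/69
merge 11/69 + 11/69 → 22/69
merge 4/23 + 5/23 → 9/23
merge 20/69 + 22/69 → 14/23
merge 9/23 + 14/23 → 1
L = 1/23 + 2/23 + 11/69 + 22/69 + 9/23 + 14/23 + 1 = 60/23 ≈ 2.609 bits/symbol.

2.609 bits/symbol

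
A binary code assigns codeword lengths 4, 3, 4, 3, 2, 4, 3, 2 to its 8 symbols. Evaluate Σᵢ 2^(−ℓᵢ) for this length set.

With common denominator 2^4 = 16: Σ 2^(−ℓᵢ) = 1/16 + 2/16 + 1/16 + 2/16 + 4/16 + 1/16 + 2/16 + 4/16 = 17/16 = 1.0625.

1.0625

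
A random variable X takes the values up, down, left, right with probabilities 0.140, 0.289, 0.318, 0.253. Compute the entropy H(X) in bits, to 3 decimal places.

1.942 bits

H = −Σ pᵢ log₂ pᵢ.
−0.140·log₂(0.140) = 0.3971
−0.289·log₂(0.289) = 0.5176
−0.318·log₂(0.318) = 0.5256
−0.253·log₂(0.253) = 0.5016
Sum ≈ 1.9419 → 1.942 bits.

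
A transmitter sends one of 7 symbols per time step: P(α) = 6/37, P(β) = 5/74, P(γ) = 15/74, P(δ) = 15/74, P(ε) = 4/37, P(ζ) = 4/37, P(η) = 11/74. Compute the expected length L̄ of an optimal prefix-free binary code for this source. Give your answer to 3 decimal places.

Repeatedly combine the two least-probable nodes; the expected code length is the sum of the merged weights.
merge 5/74 + 4/37 → 13/74
merge 4/37 + 11/74 → 19/74
merge 6/37 + 13/74 → 25/74
merge 15/74 + 15/74 → 15/37
merge 19/74 + 25/74 → 22/37
merge 15/37 + 22/37 → 1
L = 13/74 + 19/74 + 25/74 + 15/37 + 22/37 + 1 = 205/74 ≈ 2.770 bits/symbol.

2.770 bits/symbol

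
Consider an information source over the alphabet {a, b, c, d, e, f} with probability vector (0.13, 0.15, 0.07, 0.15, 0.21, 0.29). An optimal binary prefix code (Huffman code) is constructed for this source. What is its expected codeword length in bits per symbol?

Repeatedly combine the two least-probable nodes; the expected code length is the sum of the merged weights.
merge 7/100 + 13/100 → 1/5
merge 3/20 + 3/20 → 3/10
merge 1/5 + 21/100 → 41/100
merge 29/100 + 3/10 → 59/100
merge 41/100 + 59/100 → 1
L = 1/5 + 3/10 + 41/100 + 59/100 + 1 = 5/2 = 2.5 bits/symbol.

2.5 bits/symbol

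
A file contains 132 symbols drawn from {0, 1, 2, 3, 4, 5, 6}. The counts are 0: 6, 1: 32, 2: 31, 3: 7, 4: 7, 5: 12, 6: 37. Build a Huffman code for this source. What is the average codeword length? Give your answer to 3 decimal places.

2.485 bits/symbol

Probabilities are the counts divided by 132.
Repeatedly combine the two least-probable nodes; the expected code length is the sum of the merged weights.
merge 1/22 + 7/132 → 13/132
merge 7/132 + 1/11 → 19/132
merge 13/132 + 19/132 → 8/33
merge 31/132 + 8/33 → 21/44
merge 8/33 + 37/132 → 23/44
merge 21/44 + 23/44 → 1
L = 13/132 + 19/132 + 8/33 + 21/44 + 23/44 + 1 = 82/33 ≈ 2.485 bits/symbol.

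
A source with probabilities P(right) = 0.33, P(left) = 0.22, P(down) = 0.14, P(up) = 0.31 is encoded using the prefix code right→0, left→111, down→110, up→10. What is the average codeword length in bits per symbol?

2.03 bits/symbol

L̄ = Σ pᵢ·ℓᵢ = 0.33·1 + 0.22·3 + 0.14·3 + 0.31·2 = 2.03 bits/symbol.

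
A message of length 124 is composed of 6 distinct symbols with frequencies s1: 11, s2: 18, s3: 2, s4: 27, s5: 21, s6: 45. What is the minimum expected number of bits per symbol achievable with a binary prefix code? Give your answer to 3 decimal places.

2.355 bits/symbol

Probabilities are the counts divided by 124.
Repeatedly combine the two least-probable nodes; the expected code length is the sum of the merged weights.
merge 1/62 + 11/124 → 13/124
merge 13/124 + 9/62 → 1/4
merge 21/124 + 27/124 → 12/31
merge 1/4 + 45/124 → 19/31
merge 12/31 + 19/31 → 1
L = 13/124 + 1/4 + 12/31 + 19/31 + 1 = 73/31 ≈ 2.355 bits/symbol.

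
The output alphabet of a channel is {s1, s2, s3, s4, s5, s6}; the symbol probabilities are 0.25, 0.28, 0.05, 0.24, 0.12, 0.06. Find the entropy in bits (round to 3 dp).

2.335 bits

H = −Σ pᵢ log₂ pᵢ.
−0.25·log₂(0.25) = 0.5000
−0.28·log₂(0.28) = 0.5142
−0.05·log₂(0.05) = 0.2161
−0.24·log₂(0.24) = 0.4941
−0.12·log₂(0.12) = 0.3671
−0.06·log₂(0.06) = 0.2435
Sum ≈ 2.3351 → 2.335 bits.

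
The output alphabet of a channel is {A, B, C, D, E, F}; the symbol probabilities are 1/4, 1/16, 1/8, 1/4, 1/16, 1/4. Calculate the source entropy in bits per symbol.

Each probability is a power of 1/2, so log₂(1/p) is an integer.
H = Σ p·log₂(1/p) = 1/4·2 + 1/16·4 + 1/8·3 + 1/4·2 + 1/16·4 + 1/4·2 = 2.375 bits.

2.375 bits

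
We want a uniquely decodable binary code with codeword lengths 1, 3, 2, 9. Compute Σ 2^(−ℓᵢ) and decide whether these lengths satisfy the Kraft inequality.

With common denominator 2^9 = 512: Σ 2^(−ℓᵢ) = 256/512 + 64/512 + 128/512 + 1/512 = 449/512 = 0.876953125.
Kraft's inequality requires Σ ≤ 1; here Σ = 0.876953125 ≤ 1, so such a prefix code exists.

0.876953125; yes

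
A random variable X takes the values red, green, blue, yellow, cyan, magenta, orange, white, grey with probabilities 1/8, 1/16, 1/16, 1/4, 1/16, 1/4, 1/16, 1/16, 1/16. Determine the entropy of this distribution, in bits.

2.875 bits

Each probability is a power of 1/2, so log₂(1/p) is an integer.
H = Σ p·log₂(1/p) = 1/8·3 + 1/16·4 + 1/16·4 + 1/4·2 + 1/16·4 + 1/4·2 + 1/16·4 + 1/16·4 + 1/16·4 = 2.875 bits.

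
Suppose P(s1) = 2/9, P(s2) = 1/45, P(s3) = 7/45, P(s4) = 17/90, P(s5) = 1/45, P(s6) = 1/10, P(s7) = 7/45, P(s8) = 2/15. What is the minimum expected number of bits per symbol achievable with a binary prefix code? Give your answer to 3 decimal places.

Repeatedly combine the two least-probable nodes; the expected code length is the sum of the merged weights.
merge 1/45 + 1/45 → 2/45
merge 2/45 + 1/10 → 13/90
merge 2/15 + 13/90 → 5/18
merge 7/45 + 7/45 → 14/45
merge 17/90 + 2/9 → 37/90
merge 5/18 + 14/45 → 53/90
merge 37/90 + 53/90 → 1
L = 2/45 + 13/90 + 5/18 + 14/45 + 37/90 + 53/90 + 1 = 25/9 ≈ 2.778 bits/symbol.

2.778 bits/symbol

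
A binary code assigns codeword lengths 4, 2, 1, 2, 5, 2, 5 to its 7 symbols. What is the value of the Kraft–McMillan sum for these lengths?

1.375

With common denominator 2^5 = 32: Σ 2^(−ℓᵢ) = 2/32 + 8/32 + 16/32 + 8/32 + 1/32 + 8/32 + 1/32 = 44/32 = 1.375.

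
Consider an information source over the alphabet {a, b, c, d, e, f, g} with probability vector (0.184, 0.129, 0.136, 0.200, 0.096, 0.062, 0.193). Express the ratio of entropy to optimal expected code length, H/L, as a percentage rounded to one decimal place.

98.3%

Entropy H = −Σ p log₂ p ≈ 2.7177 bits.
Huffman merges: 31/500+12/125→79/500; 129/1000+17/125→53/200; 79/500+23/125→171/500; 193/1000+1/5→393/1000; 53/200+171/500→607/1000; 393/1000+607/1000→1. L = 553/200 ≈ 2.7650.
Efficiency = H/L = 2.7177/2.7650 = 98.3%.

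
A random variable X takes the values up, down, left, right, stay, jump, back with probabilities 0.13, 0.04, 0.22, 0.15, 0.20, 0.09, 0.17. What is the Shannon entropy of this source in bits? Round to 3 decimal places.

H = −Σ pᵢ log₂ pᵢ.
−0.13·log₂(0.13) = 0.3826
−0.04·log₂(0.04) = 0.1858
−0.22·log₂(0.22) = 0.4806
−0.15·log₂(0.15) = 0.4105
−0.20·log₂(0.20) = 0.4644
−0.09·log₂(0.09) = 0.3127
−0.17·log₂(0.17) = 0.4346
Sum ≈ 2.6711 → 2.671 bits.

2.671 bits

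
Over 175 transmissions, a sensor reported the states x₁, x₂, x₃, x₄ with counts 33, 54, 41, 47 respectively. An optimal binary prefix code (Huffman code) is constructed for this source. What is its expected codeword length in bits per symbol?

2 bits/symbol

Probabilities are the counts divided by 175.
Repeatedly combine the two least-probable nodes; the expected code length is the sum of the merged weights.
merge 33/175 + 41/175 → 74/175
merge 47/175 + 54/175 → 101/175
merge 74/175 + 101/175 → 1
L = 74/175 + 101/175 + 1 = 2 bits/symbol.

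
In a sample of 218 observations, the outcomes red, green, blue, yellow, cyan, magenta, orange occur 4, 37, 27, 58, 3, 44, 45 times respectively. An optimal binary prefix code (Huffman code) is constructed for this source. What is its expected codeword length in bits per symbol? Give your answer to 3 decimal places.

Probabilities are the counts divided by 218.
Repeatedly combine the two least-probable nodes; the expected code length is the sum of the merged weights.
merge 3/218 + 2/109 → 7/218
merge 7/218 + 27/218 → 17/109
merge 17/109 + 37/218 → 71/218
merge 22/109 + 45/218 → 89/218
merge 29/109 + 71/218 → 129/218
merge 89/218 + 129/218 → 1
L = 7/218 + 17/109 + 71/218 + 89/218 + 129/218 + 1 = 274/109 ≈ 2.514 bits/symbol.

2.514 bits/symbol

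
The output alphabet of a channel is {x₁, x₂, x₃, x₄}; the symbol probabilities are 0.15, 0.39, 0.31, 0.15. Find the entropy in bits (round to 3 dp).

1.875 bits

H = −Σ pᵢ log₂ pᵢ.
−0.15·log₂(0.15) = 0.4105
−0.39·log₂(0.39) = 0.5298
−0.31·log₂(0.31) = 0.5238
−0.15·log₂(0.15) = 0.4105
Sum ≈ 1.8747 → 1.875 bits.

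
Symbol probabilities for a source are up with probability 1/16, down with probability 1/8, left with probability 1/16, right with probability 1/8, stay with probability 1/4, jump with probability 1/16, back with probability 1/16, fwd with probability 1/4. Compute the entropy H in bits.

Each probability is a power of 1/2, so log₂(1/p) is an integer.
H = Σ p·log₂(1/p) = 1/16·4 + 1/8·3 + 1/16·4 + 1/8·3 + 1/4·2 + 1/16·4 + 1/16·4 + 1/4·2 = 2.75 bits.

2.75 bits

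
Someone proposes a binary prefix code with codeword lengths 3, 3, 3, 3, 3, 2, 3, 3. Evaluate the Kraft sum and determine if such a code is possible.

With common denominator 2^3 = 8: Σ 2^(−ℓᵢ) = 1/8 + 1/8 + 1/8 + 1/8 + 1/8 + 2/8 + 1/8 + 1/8 = 9/8 = 1.125.
Kraft's inequality requires Σ ≤ 1; here Σ = 1.125 > 1, so no such prefix code exists.

1.125; no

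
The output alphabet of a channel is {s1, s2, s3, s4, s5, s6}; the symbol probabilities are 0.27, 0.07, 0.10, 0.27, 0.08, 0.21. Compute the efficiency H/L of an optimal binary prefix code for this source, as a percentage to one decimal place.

Entropy H = −Σ p log₂ p ≈ 2.3851 bits.
Huffman merges: 7/100+2/25→3/20; 1/10+3/20→1/4; 21/100+1/4→23/50; 27/100+27/100→27/50; 23/50+27/50→1. L = 12/5 ≈ 2.4000.
Efficiency = H/L = 2.3851/2.4000 = 99.4%.

99.4%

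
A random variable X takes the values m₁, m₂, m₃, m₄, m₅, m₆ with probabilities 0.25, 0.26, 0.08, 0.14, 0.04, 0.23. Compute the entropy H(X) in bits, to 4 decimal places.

2.3673 bits

H = −Σ pᵢ log₂ pᵢ.
−0.25·log₂(0.25) = 0.5000
−0.26·log₂(0.26) = 0.5053
−0.08·log₂(0.08) = 0.2915
−0.14·log₂(0.14) = 0.3971
−0.04·log₂(0.04) = 0.1858
−0.23·log₂(0.23) = 0.4877
Sum ≈ 2.3673 → 2.3673 bits.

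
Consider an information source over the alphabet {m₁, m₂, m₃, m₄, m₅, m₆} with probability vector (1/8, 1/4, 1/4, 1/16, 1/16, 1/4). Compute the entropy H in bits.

Each probability is a power of 1/2, so log₂(1/p) is an integer.
H = Σ p·log₂(1/p) = 1/8·3 + 1/4·2 + 1/4·2 + 1/16·4 + 1/16·4 + 1/4·2 = 2.375 bits.

2.375 bits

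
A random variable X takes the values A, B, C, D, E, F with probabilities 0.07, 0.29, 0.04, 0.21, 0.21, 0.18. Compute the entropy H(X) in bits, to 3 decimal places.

2.363 bits

H = −Σ pᵢ log₂ pᵢ.
−0.07·log₂(0.07) = 0.2686
−0.29·log₂(0.29) = 0.5179
−0.04·log₂(0.04) = 0.1858
−0.21·log₂(0.21) = 0.4728
−0.21·log₂(0.21) = 0.4728
−0.18·log₂(0.18) = 0.4453
Sum ≈ 2.3632 → 2.363 bits.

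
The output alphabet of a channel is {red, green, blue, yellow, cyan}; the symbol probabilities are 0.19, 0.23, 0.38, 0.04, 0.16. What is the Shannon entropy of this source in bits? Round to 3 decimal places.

2.082 bits

H = −Σ pᵢ log₂ pᵢ.
−0.19·log₂(0.19) = 0.4552
−0.23·log₂(0.23) = 0.4877
−0.38·log₂(0.38) = 0.5305
−0.04·log₂(0.04) = 0.1858
−0.16·log₂(0.16) = 0.4230
Sum ≈ 2.0821 → 2.082 bits.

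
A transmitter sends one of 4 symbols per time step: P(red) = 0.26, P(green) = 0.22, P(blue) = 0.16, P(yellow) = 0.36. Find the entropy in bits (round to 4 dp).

H = −Σ pᵢ log₂ pᵢ.
−0.26·log₂(0.26) = 0.5053
−0.22·log₂(0.22) = 0.4806
−0.16·log₂(0.16) = 0.4230
−0.36·log₂(0.36) = 0.5306
Sum ≈ 1.9395 → 1.9395 bits.

1.9395 bits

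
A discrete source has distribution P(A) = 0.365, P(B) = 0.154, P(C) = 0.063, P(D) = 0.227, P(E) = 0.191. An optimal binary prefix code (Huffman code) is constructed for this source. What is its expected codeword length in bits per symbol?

2.217 bits/symbol

Repeatedly combine the two least-probable nodes; the expected code length is the sum of the merged weights.
merge 63/1000 + 77/500 → 217/1000
merge 191/1000 + 217/1000 → 51/125
merge 227/1000 + 73/200 → 74/125
merge 51/125 + 74/125 → 1
L = 217/1000 + 51/125 + 74/125 + 1 = 2217/1000 = 2.217 bits/symbol.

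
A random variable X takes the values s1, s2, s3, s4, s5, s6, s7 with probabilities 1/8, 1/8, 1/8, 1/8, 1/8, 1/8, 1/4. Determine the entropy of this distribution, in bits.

2.75 bits

Each probability is a power of 1/2, so log₂(1/p) is an integer.
H = Σ p·log₂(1/p) = 1/8·3 + 1/8·3 + 1/8·3 + 1/8·3 + 1/8·3 + 1/8·3 + 1/4·2 = 2.75 bits.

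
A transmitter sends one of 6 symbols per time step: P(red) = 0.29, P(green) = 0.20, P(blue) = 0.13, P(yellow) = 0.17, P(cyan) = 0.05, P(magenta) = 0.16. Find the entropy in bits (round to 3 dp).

2.439 bits

H = −Σ pᵢ log₂ pᵢ.
−0.29·log₂(0.29) = 0.5179
−0.20·log₂(0.20) = 0.4644
−0.13·log₂(0.13) = 0.3826
−0.17·log₂(0.17) = 0.4346
−0.05·log₂(0.05) = 0.2161
−0.16·log₂(0.16) = 0.4230
Sum ≈ 2.4386 → 2.439 bits.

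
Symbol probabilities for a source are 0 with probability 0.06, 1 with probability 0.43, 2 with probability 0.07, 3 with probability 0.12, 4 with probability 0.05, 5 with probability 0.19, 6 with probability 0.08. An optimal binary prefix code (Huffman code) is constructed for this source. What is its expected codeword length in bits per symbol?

2.4 bits/symbol

Repeatedly combine the two least-probable nodes; the expected code length is the sum of the merged weights.
merge 1/20 + 3/50 → 11/100
merge 7/100 + 2/25 → 3/20
merge 11/100 + 3/25 → 23/100
merge 3/20 + 19/100 → 17/50
merge 23/100 + 17/50 → 57/100
merge 43/100 + 57/100 → 1
L = 11/100 + 3/20 + 23/100 + 17/50 + 57/100 + 1 = 12/5 = 2.4 bits/symbol.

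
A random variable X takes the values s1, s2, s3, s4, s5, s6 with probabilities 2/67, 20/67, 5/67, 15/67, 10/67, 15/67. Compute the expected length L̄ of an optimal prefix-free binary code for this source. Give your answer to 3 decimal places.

Repeatedly combine the two least-probable nodes; the expected code length is the sum of the merged weights.
merge 2/67 + 5/67 → 7/67
merge 7/67 + 10/67 → 17/67
merge 15/67 + 15/67 → 30/67
merge 17/67 + 20/67 → 37/67
merge 30/67 + 37/67 → 1
L = 7/67 + 17/67 + 30/67 + 37/67 + 1 = 158/67 ≈ 2.358 bits/symbol.

2.358 bits/symbol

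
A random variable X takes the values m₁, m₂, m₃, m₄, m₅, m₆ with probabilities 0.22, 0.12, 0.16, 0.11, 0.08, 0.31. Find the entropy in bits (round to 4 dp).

2.4362 bits

H = −Σ pᵢ log₂ pᵢ.
−0.22·log₂(0.22) = 0.4806
−0.12·log₂(0.12) = 0.3671
−0.16·log₂(0.16) = 0.4230
−0.11·log₂(0.11) = 0.3503
−0.08·log₂(0.08) = 0.2915
−0.31·log₂(0.31) = 0.5238
Sum ≈ 2.4362 → 2.4362 bits.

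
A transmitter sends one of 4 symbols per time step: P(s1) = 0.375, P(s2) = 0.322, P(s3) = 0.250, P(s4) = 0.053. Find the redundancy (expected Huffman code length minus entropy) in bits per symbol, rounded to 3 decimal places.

Entropy H = −Σ p log₂ p ≈ 1.7817 bits.
Huffman merges: 53/1000+1/4→303/1000; 303/1000+161/500→5/8; 3/8+5/8→1. L = 241/125 ≈ 1.9280.
L − H = 1.9280 − 1.7817 = 0.146 bits.

0.146 bits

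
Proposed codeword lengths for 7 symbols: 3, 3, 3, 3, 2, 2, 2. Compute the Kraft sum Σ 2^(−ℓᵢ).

With common denominator 2^3 = 8: Σ 2^(−ℓᵢ) = 1/8 + 1/8 + 1/8 + 1/8 + 2/8 + 2/8 + 2/8 = 10/8 = 1.25.

1.25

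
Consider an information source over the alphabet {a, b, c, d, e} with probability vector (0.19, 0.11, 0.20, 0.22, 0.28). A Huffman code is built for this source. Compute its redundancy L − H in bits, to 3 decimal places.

Entropy H = −Σ p log₂ p ≈ 2.2647 bits.
Huffman merges: 11/100+19/100→3/10; 1/5+11/50→21/50; 7/25+3/10→29/50; 21/50+29/50→1. L = 23/10 ≈ 2.3000.
L − H = 2.3000 − 2.2647 = 0.035 bits.

0.035 bits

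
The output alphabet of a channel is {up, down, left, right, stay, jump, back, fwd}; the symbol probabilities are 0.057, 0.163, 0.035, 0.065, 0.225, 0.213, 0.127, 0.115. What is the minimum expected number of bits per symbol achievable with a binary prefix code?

2.811 bits/symbol

Repeatedly combine the two least-probable nodes; the expected code length is the sum of the merged weights.
merge 7/200 + 57/1000 → 23/250
merge 13/200 + 23/250 → 157/1000
merge 23/200 + 127/1000 → 121/500
merge 157/1000 + 163/1000 → 8/25
merge 213/1000 + 9/40 → 219/500
merge 121/500 + 8/25 → 281/500
merge 219/500 + 281/500 → 1
L = 23/250 + 157/1000 + 121/500 + 8/25 + 219/500 + 281/500 + 1 = 2811/1000 = 2.811 bits/symbol.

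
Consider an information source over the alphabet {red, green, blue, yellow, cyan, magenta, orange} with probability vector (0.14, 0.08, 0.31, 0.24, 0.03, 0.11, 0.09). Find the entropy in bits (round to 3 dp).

H = −Σ pᵢ log₂ pᵢ.
−0.14·log₂(0.14) = 0.3971
−0.08·log₂(0.08) = 0.2915
−0.31·log₂(0.31) = 0.5238
−0.24·log₂(0.24) = 0.4941
−0.03·log₂(0.03) = 0.1518
−0.11·log₂(0.11) = 0.3503
−0.09·log₂(0.09) = 0.3127
Sum ≈ 2.5213 → 2.521 bits.

2.521 bits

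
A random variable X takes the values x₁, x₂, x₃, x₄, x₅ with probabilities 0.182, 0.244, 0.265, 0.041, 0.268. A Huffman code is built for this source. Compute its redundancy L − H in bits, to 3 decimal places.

0.073 bits

Entropy H = −Σ p log₂ p ≈ 2.1497 bits.
Huffman merges: 41/1000+91/500→223/1000; 223/1000+61/250→467/1000; 53/200+67/250→533/1000; 467/1000+533/1000→1. L = 2223/1000 ≈ 2.2230.
L − H = 2.2230 − 2.1497 = 0.073 bits.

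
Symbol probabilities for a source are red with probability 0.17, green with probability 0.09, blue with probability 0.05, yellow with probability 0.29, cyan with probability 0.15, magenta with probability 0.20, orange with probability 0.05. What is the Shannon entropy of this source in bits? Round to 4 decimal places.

2.5723 bits

H = −Σ pᵢ log₂ pᵢ.
−0.17·log₂(0.17) = 0.4346
−0.09·log₂(0.09) = 0.3127
−0.05·log₂(0.05) = 0.2161
−0.29·log₂(0.29) = 0.5179
−0.15·log₂(0.15) = 0.4105
−0.20·log₂(0.20) = 0.4644
−0.05·log₂(0.05) = 0.2161
Sum ≈ 2.5723 → 2.5723 bits.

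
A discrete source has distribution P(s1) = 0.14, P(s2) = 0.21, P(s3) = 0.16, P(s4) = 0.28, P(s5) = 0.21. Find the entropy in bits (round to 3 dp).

H = −Σ pᵢ log₂ pᵢ.
−0.14·log₂(0.14) = 0.3971
−0.21·log₂(0.21) = 0.4728
−0.16·log₂(0.16) = 0.4230
−0.28·log₂(0.28) = 0.5142
−0.21·log₂(0.21) = 0.4728
Sum ≈ 2.2800 → 2.280 bits.

2.280 bits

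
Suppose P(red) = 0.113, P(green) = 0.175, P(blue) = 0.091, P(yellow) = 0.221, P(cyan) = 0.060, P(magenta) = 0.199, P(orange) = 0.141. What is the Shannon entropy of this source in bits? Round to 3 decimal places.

2.697 bits

H = −Σ pᵢ log₂ pᵢ.
−0.113·log₂(0.113) = 0.3555
−0.175·log₂(0.175) = 0.4401
−0.091·log₂(0.091) = 0.3147
−0.221·log₂(0.221) = 0.4813
−0.060·log₂(0.060) = 0.2435
−0.199·log₂(0.199) = 0.4635
−0.141·log₂(0.141) = 0.3985
Sum ≈ 2.6970 → 2.697 bits.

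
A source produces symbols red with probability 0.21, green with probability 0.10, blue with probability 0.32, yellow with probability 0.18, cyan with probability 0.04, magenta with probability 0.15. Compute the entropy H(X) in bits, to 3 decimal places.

H = −Σ pᵢ log₂ pᵢ.
−0.21·log₂(0.21) = 0.4728
−0.10·log₂(0.10) = 0.3322
−0.32·log₂(0.32) = 0.5260
−0.18·log₂(0.18) = 0.4453
−0.04·log₂(0.04) = 0.1858
−0.15·log₂(0.15) = 0.4105
Sum ≈ 2.3727 → 2.373 bits.

2.373 bits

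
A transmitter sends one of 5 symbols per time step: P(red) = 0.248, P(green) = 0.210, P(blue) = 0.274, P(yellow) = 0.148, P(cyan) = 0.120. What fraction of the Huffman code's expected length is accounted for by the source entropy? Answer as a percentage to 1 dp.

Entropy H = −Σ p log₂ p ≈ 2.2585 bits.
Huffman merges: 3/25+37/250→67/250; 21/100+31/125→229/500; 67/250+137/500→271/500; 229/500+271/500→1. L = 567/250 ≈ 2.2680.
Efficiency = H/L = 2.2585/2.2680 = 99.6%.

99.6%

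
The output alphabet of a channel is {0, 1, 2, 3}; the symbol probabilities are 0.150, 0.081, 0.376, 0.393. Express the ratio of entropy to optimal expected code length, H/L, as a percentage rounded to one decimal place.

96.0%

Entropy H = −Σ p log₂ p ≈ 1.7644 bits.
Huffman merges: 81/1000+3/20→231/1000; 231/1000+47/125→607/1000; 393/1000+607/1000→1. L = 919/500 ≈ 1.8380.
Efficiency = H/L = 1.7644/1.8380 = 96.0%.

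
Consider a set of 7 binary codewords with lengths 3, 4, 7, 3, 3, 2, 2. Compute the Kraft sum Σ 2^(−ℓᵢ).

0.9453125

With common denominator 2^7 = 128: Σ 2^(−ℓᵢ) = 16/128 + 8/128 + 1/128 + 16/128 + 16/128 + 32/128 + 32/128 = 121/128 = 0.9453125.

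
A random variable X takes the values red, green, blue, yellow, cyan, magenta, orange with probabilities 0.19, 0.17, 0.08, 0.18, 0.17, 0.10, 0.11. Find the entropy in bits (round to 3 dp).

H = −Σ pᵢ log₂ pᵢ.
−0.19·log₂(0.19) = 0.4552
−0.17·log₂(0.17) = 0.4346
−0.08·log₂(0.08) = 0.2915
−0.18·log₂(0.18) = 0.4453
−0.17·log₂(0.17) = 0.4346
−0.10·log₂(0.10) = 0.3322
−0.11·log₂(0.11) = 0.3503
Sum ≈ 2.7437 → 2.744 bits.

2.744 bits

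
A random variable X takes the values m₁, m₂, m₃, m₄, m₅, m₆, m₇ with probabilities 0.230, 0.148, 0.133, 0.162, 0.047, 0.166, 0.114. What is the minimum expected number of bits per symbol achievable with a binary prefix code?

Repeatedly combine the two least-probable nodes; the expected code length is the sum of the merged weights.
merge 47/1000 + 57/500 → 161/1000
merge 133/1000 + 37/250 → 281/1000
merge 161/1000 + 81/500 → 323/1000
merge 83/500 + 23/100 → 99/250
merge 281/1000 + 323/1000 → 151/250
merge 99/250 + 151/250 → 1
L = 161/1000 + 281/1000 + 323/1000 + 99/250 + 151/250 + 1 = 553/200 = 2.765 bits/symbol.

2.765 bits/symbol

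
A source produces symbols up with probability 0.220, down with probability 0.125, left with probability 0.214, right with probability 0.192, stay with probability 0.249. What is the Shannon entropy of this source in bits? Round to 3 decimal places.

2.288 bits

H = −Σ pᵢ log₂ pᵢ.
−0.220·log₂(0.220) = 0.4806
−0.125·log₂(0.125) = 0.3750
−0.214·log₂(0.214) = 0.4760
−0.192·log₂(0.192) = 0.4571
−0.249·log₂(0.249) = 0.4994
Sum ≈ 2.2881 → 2.288 bits.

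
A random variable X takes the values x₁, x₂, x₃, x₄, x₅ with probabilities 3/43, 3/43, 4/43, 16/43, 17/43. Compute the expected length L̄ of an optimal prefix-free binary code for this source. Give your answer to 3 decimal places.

1.977 bits/symbol

Repeatedly combine the two least-probable nodes; the expected code length is the sum of the merged weights.
merge 3/43 + 3/43 → 6/43
merge 4/43 + 6/43 → 10/43
merge 10/43 + 16/43 → 26/43
merge 17/43 + 26/43 → 1
L = 6/43 + 10/43 + 26/43 + 1 = 85/43 ≈ 1.977 bits/symbol.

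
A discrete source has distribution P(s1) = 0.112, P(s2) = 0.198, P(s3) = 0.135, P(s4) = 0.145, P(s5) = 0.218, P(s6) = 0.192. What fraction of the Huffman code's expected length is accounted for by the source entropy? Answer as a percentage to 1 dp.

98.5%

Entropy H = −Σ p log₂ p ≈ 2.5465 bits.
Huffman merges: 14/125+27/200→247/1000; 29/200+24/125→337/1000; 99/500+109/500→52/125; 247/1000+337/1000→73/125; 52/125+73/125→1. L = 323/125 ≈ 2.5840.
Efficiency = H/L = 2.5465/2.5840 = 98.5%.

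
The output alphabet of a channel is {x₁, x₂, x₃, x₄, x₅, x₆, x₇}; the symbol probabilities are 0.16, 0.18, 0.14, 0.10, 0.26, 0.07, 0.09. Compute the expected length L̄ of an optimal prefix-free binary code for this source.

Repeatedly combine the two least-probable nodes; the expected code length is the sum of the merged weights.
merge 7/100 + 9/100 → 4/25
merge 1/10 + 7/50 → 6/25
merge 4/25 + 4/25 → 8/25
merge 9/50 + 6/25 → 21/50
merge 13/50 + 8/25 → 29/50
merge 21/50 + 29/50 → 1
L = 4/25 + 6/25 + 8/25 + 21/50 + 29/50 + 1 = 68/25 = 2.72 bits/symbol.

2.72 bits/symbol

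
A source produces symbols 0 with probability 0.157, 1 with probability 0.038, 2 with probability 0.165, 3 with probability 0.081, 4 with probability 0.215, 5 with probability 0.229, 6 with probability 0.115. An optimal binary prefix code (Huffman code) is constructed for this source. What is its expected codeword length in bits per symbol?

2.675 bits/symbol

Repeatedly combine the two least-probable nodes; the expected code length is the sum of the merged weights.
merge 19/500 + 81/1000 → 119/1000
merge 23/200 + 119/1000 → 117/500
merge 157/1000 + 33/200 → 161/500
merge 43/200 + 229/1000 → 111/250
merge 117/500 + 161/500 → 139/250
merge 111/250 + 139/250 → 1
L = 119/1000 + 117/500 + 161/500 + 111/250 + 139/250 + 1 = 107/40 = 2.675 bits/symbol.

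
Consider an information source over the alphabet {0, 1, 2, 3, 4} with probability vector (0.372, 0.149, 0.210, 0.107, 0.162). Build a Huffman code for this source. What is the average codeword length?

Repeatedly combine the two least-probable nodes; the expected code length is the sum of the merged weights.
merge 107/1000 + 149/1000 → 32/125
merge 81/500 + 21/100 → 93/250
merge 32/125 + 93/250 → 157/250
merge 93/250 + 157/250 → 1
L = 32/125 + 93/250 + 157/250 + 1 = 282/125 = 2.256 bits/symbol.

2.256 bits/symbol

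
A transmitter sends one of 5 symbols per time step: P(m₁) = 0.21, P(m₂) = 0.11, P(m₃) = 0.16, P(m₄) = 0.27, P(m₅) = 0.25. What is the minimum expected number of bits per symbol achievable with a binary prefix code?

2.27 bits/symbol

Repeatedly combine the two least-probable nodes; the expected code length is the sum of the merged weights.
merge 11/100 + 4/25 → 27/100
merge 21/100 + 1/4 → 23/50
merge 27/100 + 27/100 → 27/50
merge 23/50 + 27/50 → 1
L = 27/100 + 23/50 + 27/50 + 1 = 227/100 = 2.27 bits/symbol.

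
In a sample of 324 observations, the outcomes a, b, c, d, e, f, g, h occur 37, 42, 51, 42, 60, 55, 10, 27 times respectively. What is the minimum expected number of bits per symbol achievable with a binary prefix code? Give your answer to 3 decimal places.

Probabilities are the counts divided by 324.
Repeatedly combine the two least-probable nodes; the expected code length is the sum of the merged weights.
merge 5/162 + 1/12 → 37/324
merge 37/324 + 37/324 → 37/162
merge 7/54 + 7/54 → 7/27
merge 17/108 + 55/324 → 53/162
merge 5/27 + 37/162 → 67/162
merge 7/27 + 53/162 → 95/162
merge 67/162 + 95/162 → 1
L = 37/324 + 37/162 + 7/27 + 53/162 + 67/162 + 95/162 + 1 = 949/324 ≈ 2.929 bits/symbol.

2.929 bits/symbol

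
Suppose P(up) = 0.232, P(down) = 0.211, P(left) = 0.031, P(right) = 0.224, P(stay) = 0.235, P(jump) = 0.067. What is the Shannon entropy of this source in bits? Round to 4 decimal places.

2.3537 bits

H = −Σ pᵢ log₂ pᵢ.
−0.232·log₂(0.232) = 0.4890
−0.211·log₂(0.211) = 0.4736
−0.031·log₂(0.031) = 0.1554
−0.224·log₂(0.224) = 0.4835
−0.235·log₂(0.235) = 0.4910
−0.067·log₂(0.067) = 0.2613
Sum ≈ 2.3537 → 2.3537 bits.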